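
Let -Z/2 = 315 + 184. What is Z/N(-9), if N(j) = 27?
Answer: -998/27 ≈ -36.963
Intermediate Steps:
Z = -998 (Z = -2*(315 + 184) = -2*499 = -998)
Z/N(-9) = -998/27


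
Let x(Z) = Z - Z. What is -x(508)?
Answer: 0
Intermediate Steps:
x(Z) = 0
-x(508) = -1*0 = 0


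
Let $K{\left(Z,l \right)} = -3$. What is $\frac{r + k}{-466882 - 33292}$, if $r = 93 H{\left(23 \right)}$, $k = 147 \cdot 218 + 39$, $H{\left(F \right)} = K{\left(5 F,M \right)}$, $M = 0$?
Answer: $- \frac{15903}{250087} \approx -0.06359$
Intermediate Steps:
$H{\left(F \right)} = -3$
$k = 32085$ ($k = 32046 + 39 = 32085$)
$r = -279$ ($r = 93 \left(-3\right) = -279$)
$\frac{r + k}{-466882 - 33292} = \frac{-279 + 32085}{-466882 - 33292} = \frac{31806}{-500174} = 31806 \left(- \frac{1}{500174}\right) = - \frac{15903}{250087}$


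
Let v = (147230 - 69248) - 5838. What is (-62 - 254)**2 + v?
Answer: 172000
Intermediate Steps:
v = 72144 (v = 77982 - 5838 = 72144)
(-62 - 254)**2 + v = (-62 - 254)**2 + 72144 = (-316)**2 + 72144 = 99856 + 72144 = 172000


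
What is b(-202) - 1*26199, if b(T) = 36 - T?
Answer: -25961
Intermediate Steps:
b(-202) - 1*26199 = (36 - 1*(-202)) - 1*26199 = (36 + 202) - 26199 = 238 - 26199 = -25961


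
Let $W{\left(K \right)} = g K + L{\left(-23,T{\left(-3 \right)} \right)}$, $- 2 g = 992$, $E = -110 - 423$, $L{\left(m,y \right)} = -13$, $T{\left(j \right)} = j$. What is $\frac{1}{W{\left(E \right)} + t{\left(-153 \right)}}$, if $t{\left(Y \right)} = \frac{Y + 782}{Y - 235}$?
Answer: $\frac{388}{102569111} \approx 3.7828 \cdot 10^{-6}$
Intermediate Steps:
$t{\left(Y \right)} = \frac{782 + Y}{-235 + Y}$
$E = -533$ ($E = -110 - 423 = -533$)
$g = -496$ ($g = \left(- \frac{1}{2}\right) 992 = -496$)
$W{\left(K \right)} = -13 - 496 K$ ($W{\left(K \right)} = - 496 K - 13 = -13 - 496 K$)
$\frac{1}{W{\left(E \right)} + t{\left(-153 \right)}} = \frac{1}{\left(-13 - -264368\right) + \frac{782 - 153}{-235 - 153}} = \frac{1}{\left(-13 + 264368\right) + \frac{1}{-388} \cdot 629} = \frac{1}{264355 - \frac{629}{388}} = \frac{1}{\frac{102569111}{388}} = \frac{388}{102569111}$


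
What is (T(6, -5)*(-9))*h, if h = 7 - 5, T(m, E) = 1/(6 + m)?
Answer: -3/2 ≈ -1.5000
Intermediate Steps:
h = 2
(T(6, -5)*(-9))*h = (-9/(6 + 6))*2 = (-9/12)*2 = ((1/12)*(-9))*2 = -3/4*2 = -3/2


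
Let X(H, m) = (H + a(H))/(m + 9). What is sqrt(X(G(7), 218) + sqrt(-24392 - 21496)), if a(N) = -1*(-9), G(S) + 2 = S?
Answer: sqrt(3178 + 412232*I*sqrt(717))/227 ≈ 10.351 + 10.348*I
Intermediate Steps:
G(S) = -2 + S
a(N) = 9
X(H, m) = (9 + H)/(9 + m) (X(H, m) = (H + 9)/(m + 9) = (9 + H)/(9 + m))
sqrt(X(G(7), 218) + sqrt(-24392 - 21496)) = sqrt((9 + (-2 + 7))/(9 + 218) + sqrt(-24392 - 21496)) = sqrt((9 + 5)/227 + sqrt(-45888)) = sqrt((1/227)*14 + 8*I*sqrt(717)) = sqrt(14/227 + 8*I*sqrt(717))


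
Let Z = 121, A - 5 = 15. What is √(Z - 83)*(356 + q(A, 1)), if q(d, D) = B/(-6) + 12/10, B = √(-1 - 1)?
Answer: √38*(10716 - 5*I*√2)/30 ≈ 2201.9 - 1.453*I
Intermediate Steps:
A = 20 (A = 5 + 15 = 20)
B = I*√2 (B = √(-2) = I*√2 ≈ 1.4142*I)
q(d, D) = 6/5 - I*√2/6 (q(d, D) = (I*√2)/(-6) + 12/10 = (I*√2)*(-⅙) + 12*(⅒) = -I*√2/6 + 6/5 = 6/5 - I*√2/6)
√(Z - 83)*(356 + q(A, 1)) = √(121 - 83)*(356 + (6/5 - I*√2/6)) = √38*(1786/5 - I*√2/6)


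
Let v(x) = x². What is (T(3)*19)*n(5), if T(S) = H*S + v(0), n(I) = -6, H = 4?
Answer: -1368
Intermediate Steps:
T(S) = 4*S (T(S) = 4*S + 0² = 4*S + 0 = 4*S)
(T(3)*19)*n(5) = ((4*3)*19)*(-6) = (12*19)*(-6) = 228*(-6) = -1368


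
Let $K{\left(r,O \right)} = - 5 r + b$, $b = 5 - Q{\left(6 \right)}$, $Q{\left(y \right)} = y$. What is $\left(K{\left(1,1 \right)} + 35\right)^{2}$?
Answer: $841$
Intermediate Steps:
$b = -1$ ($b = 5 - 6 = -1$)
$K{\left(r,O \right)} = -1 - 5 r$ ($K{\left(r,O \right)} = - 5 r - 1 = -1 - 5 r$)
$\left(K{\left(1,1 \right)} + 35\right)^{2} = \left(\left(-1 - 5\right) + 35\right)^{2} = \left(-6 + 35\right)^{2} = 29^{2} = 841$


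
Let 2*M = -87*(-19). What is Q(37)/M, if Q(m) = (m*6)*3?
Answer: 444/551 ≈ 0.80581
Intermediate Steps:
M = 1653/2 (M = (-87*(-19))/2 = (½)*1653 = 1653/2 ≈ 826.50)
Q(m) = 18*m (Q(m) = (6*m)*3 = 18*m)
Q(37)/M = (18*37)/(1653/2) = 666*(2/1653) = 444/551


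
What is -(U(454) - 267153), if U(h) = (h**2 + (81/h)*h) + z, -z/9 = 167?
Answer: 62459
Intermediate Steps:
z = -1503 (z = -9*167 = -1503)
U(h) = -1422 + h**2 (U(h) = (h**2 + (81/h)*h) - 1503 = (h**2 + 81) - 1503 = (81 + h**2) - 1503 = -1422 + h**2)
-(U(454) - 267153) = -((-1422 + 454**2) - 267153) = -((-1422 + 206116) - 267153) = -(204694 - 267153) = -1*(-62459) = 62459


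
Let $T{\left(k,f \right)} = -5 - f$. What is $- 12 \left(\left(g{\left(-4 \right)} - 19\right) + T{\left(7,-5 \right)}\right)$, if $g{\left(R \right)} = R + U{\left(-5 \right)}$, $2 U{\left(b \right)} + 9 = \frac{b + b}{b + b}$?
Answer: $324$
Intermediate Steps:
$U{\left(b \right)} = -4$ ($U{\left(b \right)} = - \frac{9}{2} + \frac{\left(b + b\right) \frac{1}{b + b}}{2} = - \frac{9}{2} + \frac{2 b \frac{1}{2 b}}{2} = - \frac{9}{2} + \frac{1}{2} \cdot 1 = - \frac{9}{2} + \frac{1}{2} = -4$)
$g{\left(R \right)} = -4 + R$ ($g{\left(R \right)} = R - 4 = -4 + R$)
$- 12 \left(\left(g{\left(-4 \right)} - 19\right) + T{\left(7,-5 \right)}\right) = - 12 \left(\left(\left(-4 - 4\right) - 19\right) - 0\right) = - 12 \left(\left(-8 - 19\right) + \left(-5 + 5\right)\right) = - 12 \left(-27 + 0\right) = \left(-12\right) \left(-27\right) = 324$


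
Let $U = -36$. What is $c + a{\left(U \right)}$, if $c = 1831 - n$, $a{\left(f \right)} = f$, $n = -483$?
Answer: $2278$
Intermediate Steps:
$c = 2314$ ($c = 1831 - -483 = 1831 + 483 = 2314$)
$c + a{\left(U \right)} = 2314 - 36 = 2278$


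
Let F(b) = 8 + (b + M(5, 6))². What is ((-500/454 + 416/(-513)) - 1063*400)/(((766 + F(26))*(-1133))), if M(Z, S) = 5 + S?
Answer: 49515187882/282745240569 ≈ 0.17512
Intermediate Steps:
F(b) = 8 + (11 + b)² (F(b) = 8 + (b + (5 + 6))² = 8 + (b + 11)² = 8 + (11 + b)²)
((-500/454 + 416/(-513)) - 1063*400)/(((766 + F(26))*(-1133))) = ((-500/454 + 416/(-513)) - 1063*400)/(((766 + (8 + (11 + 26)²))*(-1133))) = ((-500*1/454 + 416*(-1/513)) - 425200)/(((766 + (8 + 37²))*(-1133))) = ((-250/227 - 416/513) - 425200)/(((766 + (8 + 1369))*(-1133))) = (-222682/116451 - 425200)/(((766 + 1377)*(-1133))) = -49515187882/(116451*(2143*(-1133))) = -49515187882/116451/(-2428019) = -49515187882/116451*(-1/2428019) = 49515187882/282745240569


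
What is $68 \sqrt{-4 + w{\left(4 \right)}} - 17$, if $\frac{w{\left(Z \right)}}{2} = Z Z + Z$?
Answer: $391$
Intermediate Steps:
$w{\left(Z \right)} = 2 Z + 2 Z^{2}$ ($w{\left(Z \right)} = 2 \left(Z Z + Z\right) = 2 \left(Z^{2} + Z\right) = 2 \left(Z + Z^{2}\right) = 2 Z + 2 Z^{2}$)
$68 \sqrt{-4 + w{\left(4 \right)}} - 17 = 68 \sqrt{-4 + 2 \cdot 4 \left(1 + 4\right)} - 17 = 68 \sqrt{-4 + 2 \cdot 4 \cdot 5} - 17 = 68 \sqrt{-4 + 40} - 17 = 68 \sqrt{36} - 17 = 68 \cdot 6 - 17 = 408 - 17 = 391$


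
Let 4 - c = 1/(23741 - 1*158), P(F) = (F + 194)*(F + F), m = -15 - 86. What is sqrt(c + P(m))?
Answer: I*sqrt(10445757494781)/23583 ≈ 137.05*I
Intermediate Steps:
m = -101
P(F) = 2*F*(194 + F) (P(F) = (194 + F)*(2*F) = 2*F*(194 + F))
c = 94331/23583 (c = 4 - 1/(23741 - 1*158) = 4 - 1/(23741 - 158) = 4 - 1/23583 = 94331/23583 ≈ 4.0000)
sqrt(c + P(m)) = sqrt(94331/23583 + 2*(-101)*(194 - 101)) = sqrt(94331/23583 + 2*(-101)*93) = sqrt(94331/23583 - 18786) = sqrt(-442935907/23583) = I*sqrt(10445757494781)/23583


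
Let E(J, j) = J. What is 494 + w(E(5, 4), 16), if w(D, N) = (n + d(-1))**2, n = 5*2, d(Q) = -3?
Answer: 543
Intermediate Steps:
n = 10
w(D, N) = 49 (w(D, N) = (10 - 3)**2 = 7**2 = 49)
494 + w(E(5, 4), 16) = 494 + 49 = 543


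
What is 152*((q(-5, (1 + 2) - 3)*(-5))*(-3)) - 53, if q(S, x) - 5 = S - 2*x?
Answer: -53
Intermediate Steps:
q(S, x) = 5 + S - 2*x (q(S, x) = 5 + (S - 2*x) = 5 + S - 2*x)
152*((q(-5, (1 + 2) - 3)*(-5))*(-3)) - 53 = 152*(((5 - 5 - 2*((1 + 2) - 3))*(-5))*(-3)) - 53 = 152*(((5 - 5 - 2*(3 - 3))*(-5))*(-3)) - 53 = 152*(((5 - 5 - 2*0)*(-5))*(-3)) - 53 = 152*(((5 - 5 + 0)*(-5))*(-3)) - 53 = 152*((0*(-5))*(-3)) - 53 = 152*(0*(-3)) - 53 = 152*0 - 53 = 0 - 53 = -53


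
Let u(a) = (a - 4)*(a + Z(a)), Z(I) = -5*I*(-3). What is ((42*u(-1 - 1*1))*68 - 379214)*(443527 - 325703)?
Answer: 19928515712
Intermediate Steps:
Z(I) = 15*I
u(a) = 16*a*(-4 + a) (u(a) = (a - 4)*(a + 15*a) = (-4 + a)*(16*a) = 16*a*(-4 + a))
((42*u(-1 - 1*1))*68 - 379214)*(443527 - 325703) = ((42*(16*(-1 - 1*1)*(-4 + (-1 - 1*1))))*68 - 379214)*(443527 - 325703) = ((42*(16*(-1 - 1)*(-4 + (-1 - 1))))*68 - 379214)*117824 = ((42*(16*(-2)*(-4 - 2)))*68 - 379214)*117824 = ((42*(16*(-2)*(-6)))*68 - 379214)*117824 = ((42*192)*68 - 379214)*117824 = (8064*68 - 379214)*117824 = (548352 - 379214)*117824 = 169138*117824 = 19928515712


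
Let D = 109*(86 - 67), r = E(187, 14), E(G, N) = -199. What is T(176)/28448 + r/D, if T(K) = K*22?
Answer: 73680/1841119 ≈ 0.040019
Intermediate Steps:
T(K) = 22*K
r = -199
D = 2071 (D = 109*19 = 2071)
T(176)/28448 + r/D = (22*176)/28448 - 199/2071 = 3872*(1/28448) - 199*1/2071 = 121/889 - 199/2071 = 73680/1841119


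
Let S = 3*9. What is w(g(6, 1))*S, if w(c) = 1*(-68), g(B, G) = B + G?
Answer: -1836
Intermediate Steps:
w(c) = -68
S = 27
w(g(6, 1))*S = -68*27 = -1836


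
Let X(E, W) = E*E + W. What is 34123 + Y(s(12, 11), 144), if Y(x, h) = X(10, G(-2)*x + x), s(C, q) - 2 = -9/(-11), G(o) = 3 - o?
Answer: 376639/11 ≈ 34240.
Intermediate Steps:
s(C, q) = 31/11 (s(C, q) = 2 - 9/(-11) = 2 - 9*(-1/11) = 2 + 9/11 = 31/11)
X(E, W) = W + E² (X(E, W) = E² + W = W + E²)
Y(x, h) = 100 + 6*x (Y(x, h) = ((3 - 1*(-2))*x + x) + 10² = ((3 + 2)*x + x) + 100 = (5*x + x) + 100 = 6*x + 100 = 100 + 6*x)
34123 + Y(s(12, 11), 144) = 34123 + (100 + 6*(31/11)) = 34123 + (100 + 186/11) = 34123 + 1286/11 = 376639/11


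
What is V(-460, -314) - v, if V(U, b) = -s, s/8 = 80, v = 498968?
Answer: -499608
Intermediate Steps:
s = 640 (s = 8*80 = 640)
V(U, b) = -640 (V(U, b) = -1*640 = -640)
V(-460, -314) - v = -640 - 1*498968 = -640 - 498968 = -499608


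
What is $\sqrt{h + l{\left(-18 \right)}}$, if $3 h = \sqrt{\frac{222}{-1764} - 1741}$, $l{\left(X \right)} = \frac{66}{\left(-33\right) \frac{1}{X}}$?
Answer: $\frac{\sqrt{63504 + 14 i \sqrt{3071346}}}{42} \approx 6.1071 + 1.1388 i$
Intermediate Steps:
$l{\left(X \right)} = - 2 X$ ($l{\left(X \right)} = 66 \left(- \frac{X}{33}\right) = - 2 X$)
$h = \frac{i \sqrt{3071346}}{126}$ ($h = \frac{\sqrt{\frac{222}{-1764} - 1741}}{3} = \frac{\sqrt{222 \left(- \frac{1}{1764}\right) - 1741}}{3} = \frac{\sqrt{- \frac{37}{294} - 1741}}{3} = \frac{\sqrt{- \frac{511891}{294}}}{3} = \frac{\frac{1}{42} i \sqrt{3071346}}{3} = \frac{i \sqrt{3071346}}{126} \approx 13.909 i$)
$\sqrt{h + l{\left(-18 \right)}} = \sqrt{\frac{i \sqrt{3071346}}{126} - -36} = \sqrt{\frac{i \sqrt{3071346}}{126} + 36} = \sqrt{36 + \frac{i \sqrt{3071346}}{126}}$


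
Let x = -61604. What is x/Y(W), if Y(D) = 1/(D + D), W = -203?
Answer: 25011224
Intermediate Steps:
Y(D) = 1/(2*D)
x/Y(W) = -61604/((½)/(-203)) = -61604/((½)*(-1/203)) = -61604/(-1/406) = -61604*(-406) = 25011224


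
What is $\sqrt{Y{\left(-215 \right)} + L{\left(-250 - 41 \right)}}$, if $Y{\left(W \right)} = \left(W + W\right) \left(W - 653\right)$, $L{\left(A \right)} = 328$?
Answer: $8 \sqrt{5837} \approx 611.2$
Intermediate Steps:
$Y{\left(W \right)} = 2 W \left(-653 + W\right)$
$\sqrt{Y{\left(-215 \right)} + L{\left(-250 - 41 \right)}} = \sqrt{2 \left(-215\right) \left(-653 - 215\right) + 328} = \sqrt{2 \left(-215\right) \left(-868\right) + 328} = \sqrt{373240 + 328} = \sqrt{373568} = 8 \sqrt{5837}$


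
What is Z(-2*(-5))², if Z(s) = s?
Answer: 100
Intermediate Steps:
Z(-2*(-5))² = (-2*(-5))² = 10² = 100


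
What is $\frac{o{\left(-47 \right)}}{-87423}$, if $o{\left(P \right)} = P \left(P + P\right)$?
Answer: $- \frac{4418}{87423} \approx -0.050536$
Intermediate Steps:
$o{\left(P \right)} = 2 P^{2}$ ($o{\left(P \right)} = P 2 P = 2 P^{2}$)
$\frac{o{\left(-47 \right)}}{-87423} = \frac{2 \left(-47\right)^{2}}{-87423} = 2 \cdot 2209 \left(- \frac{1}{87423}\right) = 4418 \left(- \frac{1}{87423}\right) = - \frac{4418}{87423}$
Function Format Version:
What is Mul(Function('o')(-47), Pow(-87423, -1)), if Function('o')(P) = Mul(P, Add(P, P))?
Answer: Rational(-4418, 87423) ≈ -0.050536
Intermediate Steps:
Function('o')(P) = Mul(2, Pow(P, 2)) (Function('o')(P) = Mul(P, Mul(2, P)) = Mul(2, Pow(P, 2)))
Mul(Function('o')(-47), Pow(-87423, -1)) = Mul(Mul(2, Pow(-47, 2)), Pow(-87423, -1)) = Mul(Mul(2, 2209), Rational(-1, 87423)) = Mul(4418, Rational(-1, 87423)) = Rational(-4418, 87423)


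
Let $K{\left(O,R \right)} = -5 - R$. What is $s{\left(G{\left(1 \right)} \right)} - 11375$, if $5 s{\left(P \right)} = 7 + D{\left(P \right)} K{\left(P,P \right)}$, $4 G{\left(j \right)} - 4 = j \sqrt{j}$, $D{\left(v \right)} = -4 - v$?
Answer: $- \frac{909363}{80} \approx -11367.0$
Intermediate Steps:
$G{\left(j \right)} = 1 + \frac{j^{\frac{3}{2}}}{4}$ ($G{\left(j \right)} = 1 + \frac{j \sqrt{j}}{4} = 1 + \frac{j^{\frac{3}{2}}}{4}$)
$s{\left(P \right)} = \frac{7}{5} + \frac{\left(-5 - P\right) \left(-4 - P\right)}{5}$ ($s{\left(P \right)} = \frac{7 + \left(-4 - P\right) \left(-5 - P\right)}{5} = \frac{7 + \left(-5 - P\right) \left(-4 - P\right)}{5} = \frac{7}{5} + \frac{\left(-5 - P\right) \left(-4 - P\right)}{5}$)
$s{\left(G{\left(1 \right)} \right)} - 11375 = \left(\frac{7}{5} + \frac{\left(4 + \left(1 + \frac{1^{\frac{3}{2}}}{4}\right)\right) \left(5 + \left(1 + \frac{1^{\frac{3}{2}}}{4}\right)\right)}{5}\right) - 11375 = \left(\frac{7}{5} + \frac{\left(4 + \left(1 + \frac{1}{4} \cdot 1\right)\right) \left(5 + \left(1 + \frac{1}{4} \cdot 1\right)\right)}{5}\right) - 11375 = \left(\frac{7}{5} + \frac{\left(4 + \left(1 + \frac{1}{4}\right)\right) \left(5 + \left(1 + \frac{1}{4}\right)\right)}{5}\right) - 11375 = \left(\frac{7}{5} + \frac{\left(4 + \frac{5}{4}\right) \left(5 + \frac{5}{4}\right)}{5}\right) - 11375 = \left(\frac{7}{5} + \frac{1}{5} \cdot \frac{21}{4} \cdot \frac{25}{4}\right) - 11375 = \left(\frac{7}{5} + \frac{105}{16}\right) - 11375 = \frac{637}{80} - 11375 = - \frac{909363}{80}$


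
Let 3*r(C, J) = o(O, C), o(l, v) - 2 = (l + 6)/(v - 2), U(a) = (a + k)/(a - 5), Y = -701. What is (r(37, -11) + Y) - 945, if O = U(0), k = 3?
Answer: -863773/525 ≈ -1645.3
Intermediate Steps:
U(a) = (3 + a)/(-5 + a) (U(a) = (a + 3)/(a - 5) = (3 + a)/(-5 + a))
O = -3/5 (O = (3 + 0)/(-5 + 0) = 3/(-5) = -1/5*3 = -3/5 ≈ -0.60000)
o(l, v) = 2 + (6 + l)/(-2 + v) (o(l, v) = 2 + (l + 6)/(v - 2) = 2 + (6 + l)/(-2 + v))
r(C, J) = (7/5 + 2*C)/(3*(-2 + C)) (r(C, J) = ((2 - 3/5 + 2*C)/(-2 + C))/3 = ((7/5 + 2*C)/(-2 + C))/3 = (7/5 + 2*C)/(3*(-2 + C)))
(r(37, -11) + Y) - 945 = ((7 + 10*37)/(15*(-2 + 37)) - 701) - 945 = ((1/15)*(7 + 370)/35 - 701) - 945 = ((1/15)*(1/35)*377 - 701) - 945 = (377/525 - 701) - 945 = -367648/525 - 945 = -863773/525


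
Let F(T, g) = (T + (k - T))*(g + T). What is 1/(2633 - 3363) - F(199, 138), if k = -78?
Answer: 19188779/730 ≈ 26286.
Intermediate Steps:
F(T, g) = -78*T - 78*g (F(T, g) = (T + (-78 - T))*(g + T) = -78*(T + g) = -78*T - 78*g)
1/(2633 - 3363) - F(199, 138) = 1/(2633 - 3363) - (-78*199 - 78*138) = 1/(-730) - (-15522 - 10764) = -1/730 - 1*(-26286) = -1/730 + 26286 = 19188779/730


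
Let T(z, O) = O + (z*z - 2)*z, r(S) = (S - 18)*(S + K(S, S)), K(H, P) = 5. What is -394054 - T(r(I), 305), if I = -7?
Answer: -519259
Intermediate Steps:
r(S) = (-18 + S)*(5 + S) (r(S) = (S - 18)*(S + 5) = (-18 + S)*(5 + S))
T(z, O) = O + z*(-2 + z²) (T(z, O) = O + (z² - 2)*z = O + (-2 + z²)*z = O + z*(-2 + z²))
-394054 - T(r(I), 305) = -394054 - (305 + (-90 + (-7)² - 13*(-7))³ - 2*(-90 + (-7)² - 13*(-7))) = -394054 - (305 + (-90 + 49 + 91)³ - 2*(-90 + 49 + 91)) = -394054 - (305 + 50³ - 2*50) = -394054 - (305 + 125000 - 100) = -394054 - 1*125205 = -394054 - 125205 = -519259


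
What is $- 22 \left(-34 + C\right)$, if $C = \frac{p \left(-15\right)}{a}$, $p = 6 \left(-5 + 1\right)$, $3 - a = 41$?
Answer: $\frac{18172}{19} \approx 956.42$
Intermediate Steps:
$a = -38$ ($a = 3 - 41 = -38$)
$p = -24$ ($p = 6 \left(-4\right) = -24$)
$C = - \frac{180}{19}$ ($C = \frac{\left(-24\right) \left(-15\right)}{-38} = 360 \left(- \frac{1}{38}\right) = - \frac{180}{19} \approx -9.4737$)
$- 22 \left(-34 + C\right) = - 22 \left(-34 - \frac{180}{19}\right) = \left(-22\right) \left(- \frac{826}{19}\right) = \frac{18172}{19}$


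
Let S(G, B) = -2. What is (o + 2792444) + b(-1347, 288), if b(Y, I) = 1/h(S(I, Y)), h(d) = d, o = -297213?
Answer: 4990461/2 ≈ 2.4952e+6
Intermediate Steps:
b(Y, I) = -1/2 (b(Y, I) = 1/(-2) = -1/2)
(o + 2792444) + b(-1347, 288) = (-297213 + 2792444) - 1/2 = 2495231 - 1/2 = 4990461/2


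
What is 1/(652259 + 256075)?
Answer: 1/908334 ≈ 1.1009e-6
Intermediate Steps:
1/(652259 + 256075) = 1/908334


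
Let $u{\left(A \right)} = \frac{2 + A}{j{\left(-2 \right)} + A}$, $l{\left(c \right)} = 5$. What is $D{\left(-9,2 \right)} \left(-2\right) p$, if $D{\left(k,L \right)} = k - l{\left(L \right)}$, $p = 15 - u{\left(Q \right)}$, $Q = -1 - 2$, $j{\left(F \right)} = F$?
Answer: $\frac{2072}{5} \approx 414.4$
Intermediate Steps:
$Q = -3$ ($Q = -1 - 2 = -3$)
$u{\left(A \right)} = \frac{2 + A}{-2 + A}$
$p = \frac{74}{5}$ ($p = 15 - \frac{2 - 3}{-2 - 3} = 15 - \frac{1}{-5} \left(-1\right) = 15 - \left(- \frac{1}{5}\right) \left(-1\right) = 15 - \frac{1}{5} = \frac{74}{5} \approx 14.8$)
$D{\left(k,L \right)} = -5 + k$ ($D{\left(k,L \right)} = k - 5 = -5 + k$)
$D{\left(-9,2 \right)} \left(-2\right) p = \left(-5 - 9\right) \left(-2\right) \frac{74}{5} = \left(-14\right) \left(-2\right) \frac{74}{5} = 28 \cdot \frac{74}{5} = \frac{2072}{5}$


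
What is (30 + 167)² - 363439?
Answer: -324630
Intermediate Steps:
(30 + 167)² - 363439 = 197² - 363439 = 38809 - 363439 = -324630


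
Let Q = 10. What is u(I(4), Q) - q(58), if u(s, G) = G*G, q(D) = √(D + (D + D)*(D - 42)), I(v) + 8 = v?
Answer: 100 - √1914 ≈ 56.251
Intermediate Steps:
I(v) = -8 + v
q(D) = √(D + 2*D*(-42 + D)) (q(D) = √(D + (2*D)*(-42 + D)) = √(D + 2*D*(-42 + D)))
u(s, G) = G²
u(I(4), Q) - q(58) = 10² - √(58*(-83 + 2*58)) = 100 - √(58*(-83 + 116)) = 100 - √(58*33) = 100 - √1914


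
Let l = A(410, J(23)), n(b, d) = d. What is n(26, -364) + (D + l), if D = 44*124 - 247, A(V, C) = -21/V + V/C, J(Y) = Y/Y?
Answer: 2154529/410 ≈ 5254.9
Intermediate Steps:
J(Y) = 1
l = 168079/410 (l = -21/410 + 410/1 = -21*1/410 + 410*1 = -21/410 + 410 = 168079/410 ≈ 409.95)
D = 5209 (D = 5456 - 247 = 5209)
n(26, -364) + (D + l) = -364 + (5209 + 168079/410) = -364 + 2303769/410 = 2154529/410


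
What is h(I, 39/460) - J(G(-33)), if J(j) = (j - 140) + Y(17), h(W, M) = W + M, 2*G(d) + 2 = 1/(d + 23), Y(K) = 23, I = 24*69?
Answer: 408051/230 ≈ 1774.1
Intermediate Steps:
I = 1656
G(d) = -1 + 1/(2*(23 + d)) (G(d) = -1 + 1/(2*(d + 23)) = -1 + 1/(2*(23 + d)))
h(W, M) = M + W
J(j) = -117 + j (J(j) = (j - 140) + 23 = (-140 + j) + 23 = -117 + j)
h(I, 39/460) - J(G(-33)) = (39/460 + 1656) - (-117 + (-45/2 - 1*(-33))/(23 - 33)) = (39*(1/460) + 1656) - (-117 + (-45/2 + 33)/(-10)) = (39/460 + 1656) - (-117 - ⅒*21/2) = 761799/460 - (-117 - 21/20) = 761799/460 - 1*(-2361/20) = 761799/460 + 2361/20 = 408051/230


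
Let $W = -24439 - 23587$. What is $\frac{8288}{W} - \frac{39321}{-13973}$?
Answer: $\frac{23954353}{9068477} \approx 2.6415$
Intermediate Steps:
$W = -48026$
$\frac{8288}{W} - \frac{39321}{-13973} = \frac{8288}{-48026} - \frac{39321}{-13973} = 8288 \left(- \frac{1}{48026}\right) - - \frac{39321}{13973} = - \frac{112}{649} + \frac{39321}{13973} = \frac{23954353}{9068477}$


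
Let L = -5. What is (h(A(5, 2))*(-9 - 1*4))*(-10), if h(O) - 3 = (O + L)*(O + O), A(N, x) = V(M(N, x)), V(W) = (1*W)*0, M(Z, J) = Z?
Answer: 390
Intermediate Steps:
V(W) = 0 (V(W) = W*0 = 0)
A(N, x) = 0
h(O) = 3 + 2*O*(-5 + O) (h(O) = 3 + (O - 5)*(O + O) = 3 + (-5 + O)*(2*O) = 3 + 2*O*(-5 + O))
(h(A(5, 2))*(-9 - 1*4))*(-10) = ((3 - 10*0 + 2*0²)*(-9 - 1*4))*(-10) = ((3 + 0 + 2*0)*(-9 - 4))*(-10) = ((3 + 0 + 0)*(-13))*(-10) = (3*(-13))*(-10) = -39*(-10) = 390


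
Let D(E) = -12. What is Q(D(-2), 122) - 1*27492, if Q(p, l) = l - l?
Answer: -27492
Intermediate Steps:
Q(p, l) = 0
Q(D(-2), 122) - 1*27492 = 0 - 1*27492 = 0 - 27492 = -27492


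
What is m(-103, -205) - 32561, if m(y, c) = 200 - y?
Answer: -32258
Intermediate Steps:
m(-103, -205) - 32561 = (200 - 1*(-103)) - 32561 = (200 + 103) - 32561 = 303 - 32561 = -32258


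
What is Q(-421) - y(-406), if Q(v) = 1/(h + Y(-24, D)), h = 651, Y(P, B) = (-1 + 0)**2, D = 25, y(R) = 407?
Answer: -265363/652 ≈ -407.00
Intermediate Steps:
Y(P, B) = 1 (Y(P, B) = (-1)**2 = 1)
Q(v) = 1/652 (Q(v) = 1/(651 + 1) = 1/652)
Q(-421) - y(-406) = 1/652 - 1*407 = 1/652 - 407 = -265363/652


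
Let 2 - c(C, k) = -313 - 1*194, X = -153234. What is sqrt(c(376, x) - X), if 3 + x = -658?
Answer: sqrt(153743) ≈ 392.10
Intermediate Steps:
x = -661 (x = -3 - 658 = -661)
c(C, k) = 509 (c(C, k) = 2 - (-313 - 1*194) = 2 - (-313 - 194) = 2 - 1*(-507) = 2 + 507 = 509)
sqrt(c(376, x) - X) = sqrt(509 - 1*(-153234)) = sqrt(509 + 153234) = sqrt(153743)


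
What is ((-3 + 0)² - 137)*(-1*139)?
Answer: 17792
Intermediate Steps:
((-3 + 0)² - 137)*(-1*139) = ((-3)² - 137)*(-139) = (9 - 137)*(-139) = -128*(-139) = 17792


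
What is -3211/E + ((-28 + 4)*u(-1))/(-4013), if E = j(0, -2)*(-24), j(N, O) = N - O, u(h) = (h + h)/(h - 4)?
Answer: 64431019/963120 ≈ 66.898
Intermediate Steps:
u(h) = 2*h/(-4 + h) (u(h) = (2*h)/(-4 + h) = 2*h/(-4 + h))
E = -48 (E = (0 - 1*(-2))*(-24) = (0 + 2)*(-24) = 2*(-24) = -48)
-3211/E + ((-28 + 4)*u(-1))/(-4013) = -3211/(-48) + ((-28 + 4)*(2*(-1)/(-4 - 1)))/(-4013) = -3211*(-1/48) - 48*(-1)/(-5)*(-1/4013) = 3211/48 - 48*(-1)*(-1)/5*(-1/4013) = 3211/48 - 24*⅖*(-1/4013) = 3211/48 - 48/5*(-1/4013) = 3211/48 + 48/20065 = 64431019/963120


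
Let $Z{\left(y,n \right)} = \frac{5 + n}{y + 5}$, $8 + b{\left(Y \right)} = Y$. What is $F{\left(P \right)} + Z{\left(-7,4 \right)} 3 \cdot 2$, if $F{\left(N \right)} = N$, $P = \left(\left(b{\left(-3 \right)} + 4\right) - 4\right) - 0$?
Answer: $-38$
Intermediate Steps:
$b{\left(Y \right)} = -8 + Y$
$Z{\left(y,n \right)} = \frac{5 + n}{5 + y}$
$P = -11$ ($P = \left(\left(\left(-8 - 3\right) + 4\right) - 4\right) - 0 = \left(\left(-11 + 4\right) - 4\right) + 0 = \left(-7 - 4\right) + 0 = -11 + 0 = -11$)
$F{\left(P \right)} + Z{\left(-7,4 \right)} 3 \cdot 2 = -11 + \frac{5 + 4}{5 - 7} \cdot 3 \cdot 2 = -11 + \frac{1}{-2} \cdot 9 \cdot 6 = -11 + \left(- \frac{1}{2}\right) 9 \cdot 6 = -11 - 27 = -38$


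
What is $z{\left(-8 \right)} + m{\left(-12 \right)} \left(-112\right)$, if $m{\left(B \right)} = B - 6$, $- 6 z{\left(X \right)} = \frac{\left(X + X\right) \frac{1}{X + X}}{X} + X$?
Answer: $\frac{96833}{48} \approx 2017.4$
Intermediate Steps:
$z{\left(X \right)} = - \frac{X}{6} - \frac{1}{6 X}$ ($z{\left(X \right)} = - \frac{\frac{\left(X + X\right) \frac{1}{X + X}}{X} + X}{6} = - \frac{\frac{2 X \frac{1}{2 X}}{X} + X}{6} = - \frac{1 \frac{1}{X} + X}{6} = - \frac{\frac{1}{X} + X}{6} = - \frac{X + \frac{1}{X}}{6} = - \frac{X}{6} - \frac{1}{6 X}$)
$m{\left(B \right)} = -6 + B$
$z{\left(-8 \right)} + m{\left(-12 \right)} \left(-112\right) = \frac{-1 - \left(-8\right)^{2}}{6 \left(-8\right)} + \left(-6 - 12\right) \left(-112\right) = \frac{1}{6} \left(- \frac{1}{8}\right) \left(-1 - 64\right) - -2016 = \frac{1}{6} \left(- \frac{1}{8}\right) \left(-1 - 64\right) + 2016 = \frac{1}{6} \left(- \frac{1}{8}\right) \left(-65\right) + 2016 = \frac{65}{48} + 2016 = \frac{96833}{48}$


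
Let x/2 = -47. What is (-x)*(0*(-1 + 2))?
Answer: 0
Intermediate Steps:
x = -94 (x = 2*(-47) = -94)
(-x)*(0*(-1 + 2)) = (-1*(-94))*(0*(-1 + 2)) = 94*(0*1) = 94*0 = 0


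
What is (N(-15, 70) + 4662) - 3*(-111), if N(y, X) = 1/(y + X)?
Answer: 274726/55 ≈ 4995.0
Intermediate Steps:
N(y, X) = 1/(X + y)
(N(-15, 70) + 4662) - 3*(-111) = (1/(70 - 15) + 4662) - 3*(-111) = (1/55 + 4662) + 333 = 256411/55 + 333 = 274726/55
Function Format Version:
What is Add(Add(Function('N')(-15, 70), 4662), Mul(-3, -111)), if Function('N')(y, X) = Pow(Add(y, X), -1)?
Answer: Rational(274726, 55) ≈ 4995.0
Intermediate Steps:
Function('N')(y, X) = Pow(Add(X, y), -1)
Add(Add(Function('N')(-15, 70), 4662), Mul(-3, -111)) = Add(Add(Pow(Add(70, -15), -1), 4662), Mul(-3, -111)) = Add(Add(Pow(55, -1), 4662), 333) = Add(Add(Rational(1, 55), 4662), 333) = Add(Rational(256411, 55), 333) = Rational(274726, 55)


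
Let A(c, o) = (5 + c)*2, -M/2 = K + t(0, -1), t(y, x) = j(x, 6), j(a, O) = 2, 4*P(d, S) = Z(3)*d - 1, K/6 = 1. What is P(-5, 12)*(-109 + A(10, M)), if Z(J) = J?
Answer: 316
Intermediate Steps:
K = 6 (K = 6*1 = 6)
P(d, S) = -¼ + 3*d/4 (P(d, S) = (3*d - 1)/4 = (-1 + 3*d)/4 = -¼ + 3*d/4)
t(y, x) = 2
M = -16 (M = -2*(6 + 2) = -2*8 = -16)
A(c, o) = 10 + 2*c
P(-5, 12)*(-109 + A(10, M)) = (-¼ + (¾)*(-5))*(-109 + (10 + 2*10)) = (-¼ - 15/4)*(-109 + (10 + 20)) = -4*(-109 + 30) = -4*(-79) = 316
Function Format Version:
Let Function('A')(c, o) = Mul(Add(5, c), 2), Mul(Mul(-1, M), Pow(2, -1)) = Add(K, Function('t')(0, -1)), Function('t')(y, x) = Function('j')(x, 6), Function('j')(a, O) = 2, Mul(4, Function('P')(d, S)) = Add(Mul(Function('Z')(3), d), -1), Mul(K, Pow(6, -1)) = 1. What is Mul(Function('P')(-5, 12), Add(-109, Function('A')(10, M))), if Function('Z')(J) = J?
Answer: 316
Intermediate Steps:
K = 6 (K = Mul(6, 1) = 6)
Function('P')(d, S) = Add(Rational(-1, 4), Mul(Rational(3, 4), d)) (Function('P')(d, S) = Mul(Rational(1, 4), Add(Mul(3, d), -1)) = Mul(Rational(1, 4), Add(-1, Mul(3, d))) = Add(Rational(-1, 4), Mul(Rational(3, 4), d)))
Function('t')(y, x) = 2
M = -16 (M = Mul(-2, Add(6, 2)) = Mul(-2, 8) = -16)
Function('A')(c, o) = Add(10, Mul(2, c))
Mul(Function('P')(-5, 12), Add(-109, Function('A')(10, M))) = Mul(Add(Rational(-1, 4), Mul(Rational(3, 4), -5)), Add(-109, Add(10, Mul(2, 10)))) = Mul(Add(Rational(-1, 4), Rational(-15, 4)), Add(-109, Add(10, 20))) = Mul(-4, Add(-109, 30)) = Mul(-4, -79) = 316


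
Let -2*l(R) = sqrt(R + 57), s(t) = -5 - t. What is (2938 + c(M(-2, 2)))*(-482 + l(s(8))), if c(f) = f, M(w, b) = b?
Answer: -1417080 - 2940*sqrt(11) ≈ -1.4268e+6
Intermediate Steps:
l(R) = -sqrt(57 + R)/2 (l(R) = -sqrt(R + 57)/2 = -sqrt(57 + R)/2)
(2938 + c(M(-2, 2)))*(-482 + l(s(8))) = (2938 + 2)*(-482 - sqrt(57 + (-5 - 1*8))/2) = 2940*(-482 - sqrt(57 + (-5 - 8))/2) = 2940*(-482 - sqrt(57 - 13)/2) = 2940*(-482 - sqrt(11)) = -1417080 - 2940*sqrt(11)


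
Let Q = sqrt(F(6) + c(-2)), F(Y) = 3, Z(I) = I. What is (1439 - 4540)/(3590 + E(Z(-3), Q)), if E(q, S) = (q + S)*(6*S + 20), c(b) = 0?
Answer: -2750587/3147073 + 3101*sqrt(3)/6294146 ≈ -0.87316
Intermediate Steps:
Q = sqrt(3) (Q = sqrt(3 + 0) = sqrt(3) ≈ 1.7320)
E(q, S) = (20 + 6*S)*(S + q) (E(q, S) = (S + q)*(20 + 6*S) = (20 + 6*S)*(S + q))
(1439 - 4540)/(3590 + E(Z(-3), Q)) = (1439 - 4540)/(3590 + (6*(sqrt(3))**2 + 20*sqrt(3) + 20*(-3) + 6*sqrt(3)*(-3))) = -3101/(3590 + (6*3 + 20*sqrt(3) - 60 - 18*sqrt(3))) = -3101/(3590 + (18 + 20*sqrt(3) - 60 - 18*sqrt(3))) = -3101/(3590 + (-42 + 2*sqrt(3))) = -3101/(3548 + 2*sqrt(3))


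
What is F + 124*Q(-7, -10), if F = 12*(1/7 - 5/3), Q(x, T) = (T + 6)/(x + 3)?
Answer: 740/7 ≈ 105.71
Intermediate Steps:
Q(x, T) = (6 + T)/(3 + x)
F = -128/7 (F = 12*(1*(1/7) - 5*1/3) = 12*(1/7 - 5/3) = 12*(-32/21) = -128/7 ≈ -18.286)
F + 124*Q(-7, -10) = -128/7 + 124*((6 - 10)/(3 - 7)) = -128/7 + 124*(-4/(-4)) = -128/7 + 124*(-1/4*(-4)) = -128/7 + 124*1 = -128/7 + 124 = 740/7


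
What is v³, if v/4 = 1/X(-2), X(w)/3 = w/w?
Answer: 64/27 ≈ 2.3704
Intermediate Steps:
X(w) = 3 (X(w) = 3*(w/w) = 3*1 = 3)
v = 4/3 ≈ 1.3333
v³ = (4/3)³ = 64/27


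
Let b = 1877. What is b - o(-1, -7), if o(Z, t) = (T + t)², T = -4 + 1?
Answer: 1777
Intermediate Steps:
T = -3
o(Z, t) = (-3 + t)²
b - o(-1, -7) = 1877 - (-3 - 7)² = 1877 - 1*(-10)² = 1877 - 1*100 = 1877 - 100 = 1777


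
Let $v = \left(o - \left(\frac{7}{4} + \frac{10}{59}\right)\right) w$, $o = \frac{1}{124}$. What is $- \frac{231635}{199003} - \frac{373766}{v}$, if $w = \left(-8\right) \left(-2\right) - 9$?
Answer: $\frac{9716883362023}{347857244} \approx 27934.0$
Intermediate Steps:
$o = \frac{1}{124} \approx 0.0080645$
$w = 7$ ($w = 16 - 9 = 7$)
$v = - \frac{24472}{1829}$ ($v = \left(\frac{1}{124} - \left(\frac{7}{4} + \frac{10}{59}\right)\right) 7 = \left(\frac{1}{124} - \frac{453}{236}\right) 7 = \left(- \frac{3496}{1829}\right) 7 = - \frac{24472}{1829} \approx -13.38$)
$- \frac{231635}{199003} - \frac{373766}{v} = - \frac{231635}{199003} - \frac{373766}{- \frac{24472}{1829}} = \left(-231635\right) \frac{1}{199003} - - \frac{341809007}{12236} = - \frac{231635}{199003} + \frac{341809007}{12236} = \frac{9716883362023}{347857244}$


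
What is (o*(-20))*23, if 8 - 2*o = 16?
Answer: 1840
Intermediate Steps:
o = -4 (o = 4 - ½*16 = 4 - 8 = -4)
(o*(-20))*23 = -4*(-20)*23 = 80*23 = 1840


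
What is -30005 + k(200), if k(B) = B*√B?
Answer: -30005 + 2000*√2 ≈ -27177.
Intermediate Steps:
k(B) = B^(3/2)
-30005 + k(200) = -30005 + 200^(3/2) = -30005 + 2000*√2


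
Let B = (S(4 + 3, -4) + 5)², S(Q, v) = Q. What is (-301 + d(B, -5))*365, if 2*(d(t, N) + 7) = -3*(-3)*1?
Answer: -221555/2 ≈ -1.1078e+5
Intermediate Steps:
B = 144 (B = ((4 + 3) + 5)² = (7 + 5)² = 12² = 144)
d(t, N) = -5/2 (d(t, N) = -7 + (-3*(-3)*1)/2 = -7 + (9*1)/2 = -7 + (½)*9 = -7 + 9/2 = -5/2)
(-301 + d(B, -5))*365 = (-301 - 5/2)*365 = -607/2*365 = -221555/2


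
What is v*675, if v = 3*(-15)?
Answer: -30375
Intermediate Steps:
v = -45
v*675 = -45*675 = -30375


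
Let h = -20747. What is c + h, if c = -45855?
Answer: -66602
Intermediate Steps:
c + h = -45855 - 20747 = -66602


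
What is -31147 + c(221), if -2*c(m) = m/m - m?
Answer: -31037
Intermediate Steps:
c(m) = -1/2 + m/2 (c(m) = -(m/m - m)/2 = -(1 - m)/2 = -1/2 + m/2)
-31147 + c(221) = -31147 + (-1/2 + (1/2)*221) = -31147 + (-1/2 + 221/2) = -31147 + 110 = -31037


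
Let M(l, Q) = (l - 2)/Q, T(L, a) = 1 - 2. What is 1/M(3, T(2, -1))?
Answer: -1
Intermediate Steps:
T(L, a) = -1
M(l, Q) = (-2 + l)/Q
1/M(3, T(2, -1)) = 1/((-2 + 3)/(-1)) = 1/(-1*1) = 1/(-1) = -1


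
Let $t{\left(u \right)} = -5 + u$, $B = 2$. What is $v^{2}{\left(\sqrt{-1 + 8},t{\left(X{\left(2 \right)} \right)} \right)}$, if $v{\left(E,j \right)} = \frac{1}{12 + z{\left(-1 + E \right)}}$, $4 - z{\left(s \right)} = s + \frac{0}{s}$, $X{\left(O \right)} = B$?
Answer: $\frac{1}{\left(17 - \sqrt{7}\right)^{2}} \approx 0.0048533$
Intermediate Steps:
$X{\left(O \right)} = 2$
$z{\left(s \right)} = 4 - s$ ($z{\left(s \right)} = 4 - \left(s + \frac{0}{s}\right) = 4 - \left(s + 0\right) = 4 - s$)
$v{\left(E,j \right)} = \frac{1}{17 - E}$ ($v{\left(E,j \right)} = \frac{1}{12 - \left(-5 + E\right)} = \frac{1}{17 - E}$)
$v^{2}{\left(\sqrt{-1 + 8},t{\left(X{\left(2 \right)} \right)} \right)} = \left(- \frac{1}{-17 + \sqrt{-1 + 8}}\right)^{2} = \left(- \frac{1}{-17 + \sqrt{7}}\right)^{2} = \frac{1}{\left(-17 + \sqrt{7}\right)^{2}}$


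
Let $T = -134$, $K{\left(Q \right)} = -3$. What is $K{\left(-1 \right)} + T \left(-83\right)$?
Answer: $11119$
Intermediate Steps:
$K{\left(-1 \right)} + T \left(-83\right) = -3 - -11122 = -3 + 11122 = 11119$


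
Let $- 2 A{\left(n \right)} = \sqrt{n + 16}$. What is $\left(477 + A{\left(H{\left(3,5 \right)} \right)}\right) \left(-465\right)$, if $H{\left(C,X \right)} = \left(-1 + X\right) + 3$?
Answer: $-221805 + \frac{465 \sqrt{23}}{2} \approx -2.2069 \cdot 10^{5}$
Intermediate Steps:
$H{\left(C,X \right)} = 2 + X$
$A{\left(n \right)} = - \frac{\sqrt{16 + n}}{2}$ ($A{\left(n \right)} = - \frac{\sqrt{n + 16}}{2} = - \frac{\sqrt{16 + n}}{2}$)
$\left(477 + A{\left(H{\left(3,5 \right)} \right)}\right) \left(-465\right) = \left(477 - \frac{\sqrt{16 + \left(2 + 5\right)}}{2}\right) \left(-465\right) = \left(477 - \frac{\sqrt{16 + 7}}{2}\right) \left(-465\right) = \left(477 - \frac{\sqrt{23}}{2}\right) \left(-465\right) = -221805 + \frac{465 \sqrt{23}}{2}$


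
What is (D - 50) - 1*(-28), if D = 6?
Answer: -16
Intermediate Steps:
(D - 50) - 1*(-28) = (6 - 50) - 1*(-28) = -44 + 28 = -16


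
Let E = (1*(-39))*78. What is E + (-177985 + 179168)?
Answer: -1859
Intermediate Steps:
E = -3042 (E = -39*78 = -3042)
E + (-177985 + 179168) = -3042 + (-177985 + 179168) = -3042 + 1183 = -1859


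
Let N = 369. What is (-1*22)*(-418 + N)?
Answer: 1078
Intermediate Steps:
(-1*22)*(-418 + N) = (-1*22)*(-418 + 369) = -22*(-49) = 1078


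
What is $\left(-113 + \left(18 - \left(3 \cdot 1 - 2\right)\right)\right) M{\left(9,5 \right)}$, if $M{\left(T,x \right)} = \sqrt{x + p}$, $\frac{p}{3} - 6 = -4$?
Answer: $- 96 \sqrt{11} \approx -318.4$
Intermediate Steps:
$p = 6$ ($p = 18 + 3 \left(-4\right) = 18 - 12 = 6$)
$M{\left(T,x \right)} = \sqrt{6 + x}$ ($M{\left(T,x \right)} = \sqrt{x + 6} = \sqrt{6 + x}$)
$\left(-113 + \left(18 - \left(3 \cdot 1 - 2\right)\right)\right) M{\left(9,5 \right)} = \left(-113 + \left(18 - \left(3 \cdot 1 - 2\right)\right)\right) \sqrt{6 + 5} = \left(-113 + \left(18 - \left(3 - 2\right)\right)\right) \sqrt{11} = \left(-113 + \left(18 - 1\right)\right) \sqrt{11} = \left(-113 + 17\right) \sqrt{11} = - 96 \sqrt{11}$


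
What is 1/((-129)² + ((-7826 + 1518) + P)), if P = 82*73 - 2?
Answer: 1/16317 ≈ 6.1286e-5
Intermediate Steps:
P = 5984 (P = 5986 - 2 = 5984)
1/((-129)² + ((-7826 + 1518) + P)) = 1/((-129)² + ((-7826 + 1518) + 5984)) = 1/(16641 + (-6308 + 5984)) = 1/(16641 - 324) = 1/16317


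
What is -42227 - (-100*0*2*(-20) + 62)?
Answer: -42289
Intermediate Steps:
-42227 - (-100*0*2*(-20) + 62) = -42227 - (-0*(-20) + 62) = -42227 - (-100*0 + 62) = -42227 - (0 + 62) = -42227 - 1*62 = -42227 - 62 = -42289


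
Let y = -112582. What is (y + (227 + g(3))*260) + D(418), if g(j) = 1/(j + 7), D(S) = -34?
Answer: -53570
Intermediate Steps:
g(j) = 1/(7 + j)
(y + (227 + g(3))*260) + D(418) = (-112582 + (227 + 1/(7 + 3))*260) - 34 = (-112582 + (227 + 1/10)*260) - 34 = (-112582 + (227 + ⅒)*260) - 34 = (-112582 + (2271/10)*260) - 34 = (-112582 + 59046) - 34 = -53536 - 34 = -53570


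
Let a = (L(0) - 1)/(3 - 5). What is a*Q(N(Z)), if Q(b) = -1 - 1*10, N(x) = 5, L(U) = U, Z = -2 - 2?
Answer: -11/2 ≈ -5.5000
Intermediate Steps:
Z = -4
Q(b) = -11 (Q(b) = -1 - 10 = -11)
a = 1/2 (a = (0 - 1)/(3 - 5) = -1/(-2) = -1*(-1/2) = 1/2 ≈ 0.50000)
a*Q(N(Z)) = (1/2)*(-11) = -11/2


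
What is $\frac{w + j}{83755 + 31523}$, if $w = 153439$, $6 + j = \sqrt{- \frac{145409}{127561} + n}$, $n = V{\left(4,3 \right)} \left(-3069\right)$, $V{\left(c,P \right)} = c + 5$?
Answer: $\frac{153433}{115278} + \frac{i \sqrt{449462177200190}}{14704976958} \approx 1.331 + 0.0014417 i$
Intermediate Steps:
$V{\left(c,P \right)} = 5 + c$
$n = -27621$ ($n = \left(5 + 4\right) \left(-3069\right) = 9 \left(-3069\right) = -27621$)
$j = -6 + \frac{i \sqrt{449462177200190}}{127561}$ ($j = -6 + \sqrt{- \frac{145409}{127561} - 27621} = -6 + \sqrt{- \frac{3523507790}{127561}} = -6 + \frac{i \sqrt{449462177200190}}{127561} \approx -6.0 + 166.2 i$)
$\frac{w + j}{83755 + 31523} = \frac{153439 - \left(6 - \frac{i \sqrt{449462177200190}}{127561}\right)}{83755 + 31523} = \frac{153433 + \frac{i \sqrt{449462177200190}}{127561}}{115278} = \left(153433 + \frac{i \sqrt{449462177200190}}{127561}\right) \frac{1}{115278} = \frac{153433}{115278} + \frac{i \sqrt{449462177200190}}{14704976958}$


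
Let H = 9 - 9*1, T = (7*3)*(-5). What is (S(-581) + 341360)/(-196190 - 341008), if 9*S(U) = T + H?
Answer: -1024045/1611594 ≈ -0.63542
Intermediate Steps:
T = -105 (T = 21*(-5) = -105)
H = 0 (H = 9 - 9 = 0)
S(U) = -35/3 (S(U) = (-105 + 0)/9 = (⅑)*(-105) = -35/3)
(S(-581) + 341360)/(-196190 - 341008) = (-35/3 + 341360)/(-196190 - 341008) = (1024045/3)/(-537198) = (1024045/3)*(-1/537198) = -1024045/1611594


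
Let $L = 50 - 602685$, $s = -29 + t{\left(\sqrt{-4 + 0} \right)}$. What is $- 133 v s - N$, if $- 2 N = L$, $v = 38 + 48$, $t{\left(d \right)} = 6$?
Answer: $- \frac{76487}{2} \approx -38244.0$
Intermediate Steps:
$v = 86$
$s = -23$ ($s = -29 + 6 = -23$)
$L = -602635$ ($L = 50 - 602685 = -602635$)
$N = \frac{602635}{2}$ ($N = \left(- \frac{1}{2}\right) \left(-602635\right) = \frac{602635}{2} \approx 3.0132 \cdot 10^{5}$)
$- 133 v s - N = \left(-133\right) 86 \left(-23\right) - \frac{602635}{2} = \left(-11438\right) \left(-23\right) - \frac{602635}{2} = 263074 - \frac{602635}{2} = - \frac{76487}{2}$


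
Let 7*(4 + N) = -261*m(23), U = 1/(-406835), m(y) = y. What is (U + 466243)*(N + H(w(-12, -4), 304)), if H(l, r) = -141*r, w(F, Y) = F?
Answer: -58058280130325416/2847845 ≈ -2.0387e+10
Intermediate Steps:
U = -1/406835 ≈ -2.4580e-6
N = -6031/7 (N = -4 + (-261*23)/7 = -4 + (⅐)*(-6003) = -4 - 6003/7 = -6031/7 ≈ -861.57)
(U + 466243)*(N + H(w(-12, -4), 304)) = (-1/406835 + 466243)*(-6031/7 - 141*304) = 189683970904*(-6031/7 - 42864)/406835 = (189683970904/406835)*(-306079/7) = -58058280130325416/2847845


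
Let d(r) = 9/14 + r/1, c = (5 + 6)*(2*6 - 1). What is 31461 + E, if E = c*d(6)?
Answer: 451707/14 ≈ 32265.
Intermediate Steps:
c = 121 (c = 11*(12 - 1) = 11*11 = 121)
d(r) = 9/14 + r (d(r) = 9*(1/14) + r*1 = 9/14 + r)
E = 11253/14 (E = 121*(9/14 + 6) = 121*(93/14) = 11253/14 ≈ 803.79)
31461 + E = 31461 + 11253/14 = 451707/14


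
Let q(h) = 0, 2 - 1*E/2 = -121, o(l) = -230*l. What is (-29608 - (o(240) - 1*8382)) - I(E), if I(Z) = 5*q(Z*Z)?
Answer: 33974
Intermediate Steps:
E = 246 (E = 4 - 2*(-121) = 4 + 242 = 246)
I(Z) = 0 (I(Z) = 5*0 = 0)
(-29608 - (o(240) - 1*8382)) - I(E) = (-29608 - (-230*240 - 1*8382)) - 1*0 = (-29608 - (-55200 - 8382)) + 0 = (-29608 - 1*(-63582)) + 0 = (-29608 + 63582) + 0 = 33974 + 0 = 33974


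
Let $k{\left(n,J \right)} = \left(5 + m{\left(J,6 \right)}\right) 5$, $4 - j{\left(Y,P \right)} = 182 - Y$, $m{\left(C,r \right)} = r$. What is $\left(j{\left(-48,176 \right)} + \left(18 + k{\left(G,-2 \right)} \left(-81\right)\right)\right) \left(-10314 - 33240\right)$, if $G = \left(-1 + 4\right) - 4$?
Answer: $203092302$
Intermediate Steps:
$j{\left(Y,P \right)} = -178 + Y$ ($j{\left(Y,P \right)} = 4 - \left(182 - Y\right) = 4 + \left(-182 + Y\right) = -178 + Y$)
$G = -1$ ($G = 3 - 4 = -1$)
$k{\left(n,J \right)} = 55$ ($k{\left(n,J \right)} = \left(5 + 6\right) 5 = 11 \cdot 5 = 55$)
$\left(j{\left(-48,176 \right)} + \left(18 + k{\left(G,-2 \right)} \left(-81\right)\right)\right) \left(-10314 - 33240\right) = \left(\left(-178 - 48\right) + \left(18 + 55 \left(-81\right)\right)\right) \left(-10314 - 33240\right) = \left(-226 + \left(18 - 4455\right)\right) \left(-43554\right) = \left(-226 - 4437\right) \left(-43554\right) = \left(-4663\right) \left(-43554\right) = 203092302$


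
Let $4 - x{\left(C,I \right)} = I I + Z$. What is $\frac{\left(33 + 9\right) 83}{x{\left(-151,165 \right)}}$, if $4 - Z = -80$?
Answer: $- \frac{3486}{27305} \approx -0.12767$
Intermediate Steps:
$Z = 84$ ($Z = 4 - -80 = 4 + 80 = 84$)
$x{\left(C,I \right)} = -80 - I^{2}$ ($x{\left(C,I \right)} = 4 - \left(I I + 84\right) = 4 - \left(I^{2} + 84\right) = 4 - \left(84 + I^{2}\right) = -80 - I^{2}$)
$\frac{\left(33 + 9\right) 83}{x{\left(-151,165 \right)}} = \frac{\left(33 + 9\right) 83}{-80 - 165^{2}} = \frac{42 \cdot 83}{-80 - 27225} = \frac{3486}{-80 - 27225} = \frac{3486}{-27305} = 3486 \left(- \frac{1}{27305}\right) = - \frac{3486}{27305}$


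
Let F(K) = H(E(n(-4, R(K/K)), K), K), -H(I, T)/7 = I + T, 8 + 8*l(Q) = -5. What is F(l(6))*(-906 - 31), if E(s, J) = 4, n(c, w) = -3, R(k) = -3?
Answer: 124621/8 ≈ 15578.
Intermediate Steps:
l(Q) = -13/8 (l(Q) = -1 + (⅛)*(-5) = -1 - 5/8 = -13/8)
H(I, T) = -7*I - 7*T (H(I, T) = -7*(I + T) = -7*I - 7*T)
F(K) = -28 - 7*K (F(K) = -7*4 - 7*K = -28 - 7*K)
F(l(6))*(-906 - 31) = (-28 - 7*(-13/8))*(-906 - 31) = (-28 + 91/8)*(-937) = -133/8*(-937) = 124621/8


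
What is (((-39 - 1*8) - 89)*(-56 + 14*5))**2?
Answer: 3625216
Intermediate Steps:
(((-39 - 1*8) - 89)*(-56 + 14*5))**2 = (((-39 - 8) - 89)*(-56 + 70))**2 = ((-47 - 89)*14)**2 = (-136*14)**2 = (-1904)**2 = 3625216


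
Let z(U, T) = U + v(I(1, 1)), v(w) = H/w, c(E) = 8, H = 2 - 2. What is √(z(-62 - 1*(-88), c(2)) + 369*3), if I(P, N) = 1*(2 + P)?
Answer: √1133 ≈ 33.660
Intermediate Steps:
H = 0
I(P, N) = 2 + P
v(w) = 0 (v(w) = 0/w = 0)
z(U, T) = U (z(U, T) = U + 0 = U)
√(z(-62 - 1*(-88), c(2)) + 369*3) = √((-62 - 1*(-88)) + 369*3) = √((-62 + 88) + 1107) = √(26 + 1107) = √1133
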